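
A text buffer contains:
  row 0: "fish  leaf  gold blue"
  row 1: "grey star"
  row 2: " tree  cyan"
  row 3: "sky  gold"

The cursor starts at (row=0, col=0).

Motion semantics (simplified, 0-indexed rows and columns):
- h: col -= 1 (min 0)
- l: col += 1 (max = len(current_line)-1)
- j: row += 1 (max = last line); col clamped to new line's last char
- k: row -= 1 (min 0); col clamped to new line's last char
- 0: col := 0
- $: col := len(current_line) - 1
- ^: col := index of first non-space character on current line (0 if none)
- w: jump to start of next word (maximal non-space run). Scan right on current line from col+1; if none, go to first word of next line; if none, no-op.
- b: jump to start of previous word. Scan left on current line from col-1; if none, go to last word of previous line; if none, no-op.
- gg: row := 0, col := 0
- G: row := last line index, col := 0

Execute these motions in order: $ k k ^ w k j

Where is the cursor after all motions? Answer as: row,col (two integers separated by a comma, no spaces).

Answer: 1,6

Derivation:
After 1 ($): row=0 col=20 char='e'
After 2 (k): row=0 col=20 char='e'
After 3 (k): row=0 col=20 char='e'
After 4 (^): row=0 col=0 char='f'
After 5 (w): row=0 col=6 char='l'
After 6 (k): row=0 col=6 char='l'
After 7 (j): row=1 col=6 char='t'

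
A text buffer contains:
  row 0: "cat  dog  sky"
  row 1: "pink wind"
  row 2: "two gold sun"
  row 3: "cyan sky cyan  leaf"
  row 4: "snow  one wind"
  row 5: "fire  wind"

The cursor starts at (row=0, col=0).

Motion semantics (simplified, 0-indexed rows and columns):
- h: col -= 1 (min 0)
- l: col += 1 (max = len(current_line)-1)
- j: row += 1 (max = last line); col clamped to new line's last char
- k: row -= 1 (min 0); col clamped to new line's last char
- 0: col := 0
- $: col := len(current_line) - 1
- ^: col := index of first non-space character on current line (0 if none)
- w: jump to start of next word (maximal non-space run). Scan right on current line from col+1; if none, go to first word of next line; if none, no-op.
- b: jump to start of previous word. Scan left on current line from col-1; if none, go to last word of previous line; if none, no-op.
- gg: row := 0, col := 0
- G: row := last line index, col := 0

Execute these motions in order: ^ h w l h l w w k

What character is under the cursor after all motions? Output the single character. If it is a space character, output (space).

After 1 (^): row=0 col=0 char='c'
After 2 (h): row=0 col=0 char='c'
After 3 (w): row=0 col=5 char='d'
After 4 (l): row=0 col=6 char='o'
After 5 (h): row=0 col=5 char='d'
After 6 (l): row=0 col=6 char='o'
After 7 (w): row=0 col=10 char='s'
After 8 (w): row=1 col=0 char='p'
After 9 (k): row=0 col=0 char='c'

Answer: c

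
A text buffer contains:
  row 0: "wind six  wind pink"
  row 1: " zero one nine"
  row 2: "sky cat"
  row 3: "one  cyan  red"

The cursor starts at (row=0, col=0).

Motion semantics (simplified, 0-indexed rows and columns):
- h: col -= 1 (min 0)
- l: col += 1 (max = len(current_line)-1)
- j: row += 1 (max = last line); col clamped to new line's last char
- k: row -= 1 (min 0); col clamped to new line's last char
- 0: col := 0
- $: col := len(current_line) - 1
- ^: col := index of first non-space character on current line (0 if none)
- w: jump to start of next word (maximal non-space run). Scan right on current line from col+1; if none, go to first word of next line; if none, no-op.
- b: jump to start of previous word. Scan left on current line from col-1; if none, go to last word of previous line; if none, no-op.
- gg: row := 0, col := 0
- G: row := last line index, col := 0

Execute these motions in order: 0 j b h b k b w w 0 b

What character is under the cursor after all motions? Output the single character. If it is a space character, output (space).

Answer: w

Derivation:
After 1 (0): row=0 col=0 char='w'
After 2 (j): row=1 col=0 char='_'
After 3 (b): row=0 col=15 char='p'
After 4 (h): row=0 col=14 char='_'
After 5 (b): row=0 col=10 char='w'
After 6 (k): row=0 col=10 char='w'
After 7 (b): row=0 col=5 char='s'
After 8 (w): row=0 col=10 char='w'
After 9 (w): row=0 col=15 char='p'
After 10 (0): row=0 col=0 char='w'
After 11 (b): row=0 col=0 char='w'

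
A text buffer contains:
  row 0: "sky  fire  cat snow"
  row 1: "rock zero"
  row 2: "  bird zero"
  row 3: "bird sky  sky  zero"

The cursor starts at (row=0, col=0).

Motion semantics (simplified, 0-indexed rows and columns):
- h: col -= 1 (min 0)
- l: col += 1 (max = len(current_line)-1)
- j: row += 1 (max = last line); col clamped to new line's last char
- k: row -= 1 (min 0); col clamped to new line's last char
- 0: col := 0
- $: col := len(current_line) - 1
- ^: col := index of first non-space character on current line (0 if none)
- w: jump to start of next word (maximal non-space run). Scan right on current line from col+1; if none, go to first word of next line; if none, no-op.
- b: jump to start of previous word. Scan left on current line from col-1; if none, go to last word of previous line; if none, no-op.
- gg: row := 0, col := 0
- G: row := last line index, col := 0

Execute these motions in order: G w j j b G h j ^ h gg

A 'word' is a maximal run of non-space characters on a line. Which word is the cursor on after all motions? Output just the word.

After 1 (G): row=3 col=0 char='b'
After 2 (w): row=3 col=5 char='s'
After 3 (j): row=3 col=5 char='s'
After 4 (j): row=3 col=5 char='s'
After 5 (b): row=3 col=0 char='b'
After 6 (G): row=3 col=0 char='b'
After 7 (h): row=3 col=0 char='b'
After 8 (j): row=3 col=0 char='b'
After 9 (^): row=3 col=0 char='b'
After 10 (h): row=3 col=0 char='b'
After 11 (gg): row=0 col=0 char='s'

Answer: sky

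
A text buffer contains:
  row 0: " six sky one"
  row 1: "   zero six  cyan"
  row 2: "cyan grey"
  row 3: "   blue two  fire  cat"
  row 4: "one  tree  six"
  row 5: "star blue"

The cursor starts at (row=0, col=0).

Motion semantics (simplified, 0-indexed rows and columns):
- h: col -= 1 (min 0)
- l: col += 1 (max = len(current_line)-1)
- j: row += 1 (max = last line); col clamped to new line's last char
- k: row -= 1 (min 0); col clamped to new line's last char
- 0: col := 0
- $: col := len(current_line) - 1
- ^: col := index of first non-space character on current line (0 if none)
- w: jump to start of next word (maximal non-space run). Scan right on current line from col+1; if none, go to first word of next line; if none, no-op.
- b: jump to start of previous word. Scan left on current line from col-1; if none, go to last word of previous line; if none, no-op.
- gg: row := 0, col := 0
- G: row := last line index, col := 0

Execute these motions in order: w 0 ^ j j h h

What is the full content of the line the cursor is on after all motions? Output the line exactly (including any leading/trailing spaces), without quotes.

After 1 (w): row=0 col=1 char='s'
After 2 (0): row=0 col=0 char='_'
After 3 (^): row=0 col=1 char='s'
After 4 (j): row=1 col=1 char='_'
After 5 (j): row=2 col=1 char='y'
After 6 (h): row=2 col=0 char='c'
After 7 (h): row=2 col=0 char='c'

Answer: cyan grey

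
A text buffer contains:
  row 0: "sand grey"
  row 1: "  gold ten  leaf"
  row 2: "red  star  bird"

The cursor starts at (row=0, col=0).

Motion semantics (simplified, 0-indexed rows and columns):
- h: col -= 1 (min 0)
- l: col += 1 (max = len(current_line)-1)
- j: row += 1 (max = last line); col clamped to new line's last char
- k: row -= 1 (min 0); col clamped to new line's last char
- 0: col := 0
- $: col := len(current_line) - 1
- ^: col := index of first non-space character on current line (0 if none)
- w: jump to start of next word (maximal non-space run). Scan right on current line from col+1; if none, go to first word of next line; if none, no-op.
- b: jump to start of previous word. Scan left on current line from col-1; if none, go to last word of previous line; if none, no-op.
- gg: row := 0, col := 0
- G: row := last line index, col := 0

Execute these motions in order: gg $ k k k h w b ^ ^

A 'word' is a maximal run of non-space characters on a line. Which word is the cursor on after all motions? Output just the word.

After 1 (gg): row=0 col=0 char='s'
After 2 ($): row=0 col=8 char='y'
After 3 (k): row=0 col=8 char='y'
After 4 (k): row=0 col=8 char='y'
After 5 (k): row=0 col=8 char='y'
After 6 (h): row=0 col=7 char='e'
After 7 (w): row=1 col=2 char='g'
After 8 (b): row=0 col=5 char='g'
After 9 (^): row=0 col=0 char='s'
After 10 (^): row=0 col=0 char='s'

Answer: sand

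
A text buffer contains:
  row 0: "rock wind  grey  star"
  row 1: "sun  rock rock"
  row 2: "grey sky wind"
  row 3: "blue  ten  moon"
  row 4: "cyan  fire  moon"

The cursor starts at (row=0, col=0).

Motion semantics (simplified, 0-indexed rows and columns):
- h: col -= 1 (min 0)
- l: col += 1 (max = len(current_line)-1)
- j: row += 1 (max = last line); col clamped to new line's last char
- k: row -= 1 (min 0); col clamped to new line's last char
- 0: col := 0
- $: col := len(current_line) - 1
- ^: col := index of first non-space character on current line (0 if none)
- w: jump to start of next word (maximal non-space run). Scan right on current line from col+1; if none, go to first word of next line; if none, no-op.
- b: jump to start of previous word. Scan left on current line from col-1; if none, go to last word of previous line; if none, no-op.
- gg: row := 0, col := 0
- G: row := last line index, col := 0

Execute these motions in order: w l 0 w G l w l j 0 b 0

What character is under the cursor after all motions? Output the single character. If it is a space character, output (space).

After 1 (w): row=0 col=5 char='w'
After 2 (l): row=0 col=6 char='i'
After 3 (0): row=0 col=0 char='r'
After 4 (w): row=0 col=5 char='w'
After 5 (G): row=4 col=0 char='c'
After 6 (l): row=4 col=1 char='y'
After 7 (w): row=4 col=6 char='f'
After 8 (l): row=4 col=7 char='i'
After 9 (j): row=4 col=7 char='i'
After 10 (0): row=4 col=0 char='c'
After 11 (b): row=3 col=11 char='m'
After 12 (0): row=3 col=0 char='b'

Answer: b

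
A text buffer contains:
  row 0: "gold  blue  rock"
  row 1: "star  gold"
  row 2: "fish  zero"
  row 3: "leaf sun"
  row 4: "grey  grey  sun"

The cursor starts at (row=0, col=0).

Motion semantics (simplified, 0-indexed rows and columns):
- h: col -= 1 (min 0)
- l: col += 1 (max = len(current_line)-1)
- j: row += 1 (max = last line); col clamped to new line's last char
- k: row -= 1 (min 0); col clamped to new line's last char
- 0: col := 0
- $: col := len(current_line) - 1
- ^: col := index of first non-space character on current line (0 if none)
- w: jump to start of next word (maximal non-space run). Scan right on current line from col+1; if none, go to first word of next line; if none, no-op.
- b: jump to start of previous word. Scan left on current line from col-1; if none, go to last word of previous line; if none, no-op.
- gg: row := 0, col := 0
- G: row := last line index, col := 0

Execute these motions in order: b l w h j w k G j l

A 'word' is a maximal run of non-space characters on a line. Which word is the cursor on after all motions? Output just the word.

After 1 (b): row=0 col=0 char='g'
After 2 (l): row=0 col=1 char='o'
After 3 (w): row=0 col=6 char='b'
After 4 (h): row=0 col=5 char='_'
After 5 (j): row=1 col=5 char='_'
After 6 (w): row=1 col=6 char='g'
After 7 (k): row=0 col=6 char='b'
After 8 (G): row=4 col=0 char='g'
After 9 (j): row=4 col=0 char='g'
After 10 (l): row=4 col=1 char='r'

Answer: grey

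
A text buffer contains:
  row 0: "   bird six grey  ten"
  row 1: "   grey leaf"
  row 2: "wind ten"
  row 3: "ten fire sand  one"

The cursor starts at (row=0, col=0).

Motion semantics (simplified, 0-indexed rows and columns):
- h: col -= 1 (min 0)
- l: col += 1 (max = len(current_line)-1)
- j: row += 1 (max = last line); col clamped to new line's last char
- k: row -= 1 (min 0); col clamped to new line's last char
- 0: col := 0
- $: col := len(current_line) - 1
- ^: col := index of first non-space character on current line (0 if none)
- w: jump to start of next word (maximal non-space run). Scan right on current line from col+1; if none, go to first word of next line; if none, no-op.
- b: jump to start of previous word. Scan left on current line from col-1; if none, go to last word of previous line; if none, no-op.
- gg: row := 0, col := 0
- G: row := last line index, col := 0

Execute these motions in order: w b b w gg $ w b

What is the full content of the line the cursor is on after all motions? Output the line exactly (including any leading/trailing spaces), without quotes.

Answer:    bird six grey  ten

Derivation:
After 1 (w): row=0 col=3 char='b'
After 2 (b): row=0 col=3 char='b'
After 3 (b): row=0 col=3 char='b'
After 4 (w): row=0 col=8 char='s'
After 5 (gg): row=0 col=0 char='_'
After 6 ($): row=0 col=20 char='n'
After 7 (w): row=1 col=3 char='g'
After 8 (b): row=0 col=18 char='t'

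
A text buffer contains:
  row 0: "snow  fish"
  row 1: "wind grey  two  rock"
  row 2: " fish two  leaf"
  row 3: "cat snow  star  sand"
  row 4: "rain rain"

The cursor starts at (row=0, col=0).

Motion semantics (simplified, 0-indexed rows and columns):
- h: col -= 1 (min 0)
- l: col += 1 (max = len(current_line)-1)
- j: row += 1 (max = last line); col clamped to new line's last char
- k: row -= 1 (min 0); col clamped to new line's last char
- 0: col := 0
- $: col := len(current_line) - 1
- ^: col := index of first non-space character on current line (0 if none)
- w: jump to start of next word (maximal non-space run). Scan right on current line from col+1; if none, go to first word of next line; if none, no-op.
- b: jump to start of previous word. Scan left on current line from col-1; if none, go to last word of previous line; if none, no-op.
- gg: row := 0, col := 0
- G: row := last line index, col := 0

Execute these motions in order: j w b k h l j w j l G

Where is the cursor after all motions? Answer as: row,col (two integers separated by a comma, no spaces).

Answer: 4,0

Derivation:
After 1 (j): row=1 col=0 char='w'
After 2 (w): row=1 col=5 char='g'
After 3 (b): row=1 col=0 char='w'
After 4 (k): row=0 col=0 char='s'
After 5 (h): row=0 col=0 char='s'
After 6 (l): row=0 col=1 char='n'
After 7 (j): row=1 col=1 char='i'
After 8 (w): row=1 col=5 char='g'
After 9 (j): row=2 col=5 char='_'
After 10 (l): row=2 col=6 char='t'
After 11 (G): row=4 col=0 char='r'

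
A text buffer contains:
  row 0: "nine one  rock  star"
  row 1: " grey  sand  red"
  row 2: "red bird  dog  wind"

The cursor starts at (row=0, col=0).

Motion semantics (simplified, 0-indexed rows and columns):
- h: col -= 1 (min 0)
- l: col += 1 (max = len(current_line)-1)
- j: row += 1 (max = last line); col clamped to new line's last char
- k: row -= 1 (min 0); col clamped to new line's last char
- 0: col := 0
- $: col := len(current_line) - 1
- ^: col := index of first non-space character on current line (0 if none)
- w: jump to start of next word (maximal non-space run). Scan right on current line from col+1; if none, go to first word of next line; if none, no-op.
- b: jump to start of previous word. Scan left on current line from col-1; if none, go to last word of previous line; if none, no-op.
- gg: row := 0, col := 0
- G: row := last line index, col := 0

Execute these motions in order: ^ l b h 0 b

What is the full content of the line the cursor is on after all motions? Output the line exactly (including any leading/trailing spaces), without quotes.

Answer: nine one  rock  star

Derivation:
After 1 (^): row=0 col=0 char='n'
After 2 (l): row=0 col=1 char='i'
After 3 (b): row=0 col=0 char='n'
After 4 (h): row=0 col=0 char='n'
After 5 (0): row=0 col=0 char='n'
After 6 (b): row=0 col=0 char='n'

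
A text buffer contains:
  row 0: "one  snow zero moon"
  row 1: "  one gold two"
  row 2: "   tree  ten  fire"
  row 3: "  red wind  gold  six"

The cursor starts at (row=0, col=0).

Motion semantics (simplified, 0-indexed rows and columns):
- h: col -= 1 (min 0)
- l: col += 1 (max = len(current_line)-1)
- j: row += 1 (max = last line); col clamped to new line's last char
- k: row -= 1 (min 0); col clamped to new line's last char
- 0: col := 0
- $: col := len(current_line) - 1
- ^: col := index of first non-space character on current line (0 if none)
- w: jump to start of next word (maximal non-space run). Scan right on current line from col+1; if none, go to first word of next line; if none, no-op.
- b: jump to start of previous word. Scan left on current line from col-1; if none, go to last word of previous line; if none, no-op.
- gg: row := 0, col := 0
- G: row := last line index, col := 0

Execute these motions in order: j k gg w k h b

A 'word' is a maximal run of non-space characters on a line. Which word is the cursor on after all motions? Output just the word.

After 1 (j): row=1 col=0 char='_'
After 2 (k): row=0 col=0 char='o'
After 3 (gg): row=0 col=0 char='o'
After 4 (w): row=0 col=5 char='s'
After 5 (k): row=0 col=5 char='s'
After 6 (h): row=0 col=4 char='_'
After 7 (b): row=0 col=0 char='o'

Answer: one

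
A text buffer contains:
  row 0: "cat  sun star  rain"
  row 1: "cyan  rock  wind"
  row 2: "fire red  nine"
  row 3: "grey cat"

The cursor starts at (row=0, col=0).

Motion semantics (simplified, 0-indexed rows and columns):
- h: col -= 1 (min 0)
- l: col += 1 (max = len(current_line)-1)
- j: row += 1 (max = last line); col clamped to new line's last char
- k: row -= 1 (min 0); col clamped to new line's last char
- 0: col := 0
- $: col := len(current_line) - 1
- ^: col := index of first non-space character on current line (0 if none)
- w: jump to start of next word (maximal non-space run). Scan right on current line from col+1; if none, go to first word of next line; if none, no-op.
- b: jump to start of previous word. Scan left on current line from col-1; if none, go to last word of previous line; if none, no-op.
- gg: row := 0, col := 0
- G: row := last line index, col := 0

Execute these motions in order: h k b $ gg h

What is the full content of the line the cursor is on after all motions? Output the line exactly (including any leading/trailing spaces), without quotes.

Answer: cat  sun star  rain

Derivation:
After 1 (h): row=0 col=0 char='c'
After 2 (k): row=0 col=0 char='c'
After 3 (b): row=0 col=0 char='c'
After 4 ($): row=0 col=18 char='n'
After 5 (gg): row=0 col=0 char='c'
After 6 (h): row=0 col=0 char='c'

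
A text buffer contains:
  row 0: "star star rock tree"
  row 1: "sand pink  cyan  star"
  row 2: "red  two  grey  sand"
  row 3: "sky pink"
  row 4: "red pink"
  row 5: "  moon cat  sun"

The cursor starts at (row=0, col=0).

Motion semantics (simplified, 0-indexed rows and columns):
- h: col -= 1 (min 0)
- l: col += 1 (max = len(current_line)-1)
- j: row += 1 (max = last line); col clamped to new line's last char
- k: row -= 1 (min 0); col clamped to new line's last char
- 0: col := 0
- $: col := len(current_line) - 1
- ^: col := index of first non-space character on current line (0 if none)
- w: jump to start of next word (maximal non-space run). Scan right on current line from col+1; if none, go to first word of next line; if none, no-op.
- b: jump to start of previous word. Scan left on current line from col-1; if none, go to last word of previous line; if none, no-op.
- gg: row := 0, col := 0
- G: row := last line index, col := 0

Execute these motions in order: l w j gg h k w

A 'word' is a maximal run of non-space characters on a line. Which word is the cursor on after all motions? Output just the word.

Answer: star

Derivation:
After 1 (l): row=0 col=1 char='t'
After 2 (w): row=0 col=5 char='s'
After 3 (j): row=1 col=5 char='p'
After 4 (gg): row=0 col=0 char='s'
After 5 (h): row=0 col=0 char='s'
After 6 (k): row=0 col=0 char='s'
After 7 (w): row=0 col=5 char='s'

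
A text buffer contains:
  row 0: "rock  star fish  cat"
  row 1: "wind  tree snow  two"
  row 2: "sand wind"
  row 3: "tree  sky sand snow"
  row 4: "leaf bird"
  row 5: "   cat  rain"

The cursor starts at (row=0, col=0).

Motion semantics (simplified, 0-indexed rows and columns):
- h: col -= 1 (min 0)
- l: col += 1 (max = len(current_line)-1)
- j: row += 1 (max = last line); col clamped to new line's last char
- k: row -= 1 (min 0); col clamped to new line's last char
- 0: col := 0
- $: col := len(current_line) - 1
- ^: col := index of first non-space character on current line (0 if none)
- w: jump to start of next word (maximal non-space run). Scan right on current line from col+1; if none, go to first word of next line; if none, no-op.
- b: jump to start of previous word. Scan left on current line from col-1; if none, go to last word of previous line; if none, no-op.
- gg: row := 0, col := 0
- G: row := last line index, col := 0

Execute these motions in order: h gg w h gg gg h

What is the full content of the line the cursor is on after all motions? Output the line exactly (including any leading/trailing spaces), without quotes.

Answer: rock  star fish  cat

Derivation:
After 1 (h): row=0 col=0 char='r'
After 2 (gg): row=0 col=0 char='r'
After 3 (w): row=0 col=6 char='s'
After 4 (h): row=0 col=5 char='_'
After 5 (gg): row=0 col=0 char='r'
After 6 (gg): row=0 col=0 char='r'
After 7 (h): row=0 col=0 char='r'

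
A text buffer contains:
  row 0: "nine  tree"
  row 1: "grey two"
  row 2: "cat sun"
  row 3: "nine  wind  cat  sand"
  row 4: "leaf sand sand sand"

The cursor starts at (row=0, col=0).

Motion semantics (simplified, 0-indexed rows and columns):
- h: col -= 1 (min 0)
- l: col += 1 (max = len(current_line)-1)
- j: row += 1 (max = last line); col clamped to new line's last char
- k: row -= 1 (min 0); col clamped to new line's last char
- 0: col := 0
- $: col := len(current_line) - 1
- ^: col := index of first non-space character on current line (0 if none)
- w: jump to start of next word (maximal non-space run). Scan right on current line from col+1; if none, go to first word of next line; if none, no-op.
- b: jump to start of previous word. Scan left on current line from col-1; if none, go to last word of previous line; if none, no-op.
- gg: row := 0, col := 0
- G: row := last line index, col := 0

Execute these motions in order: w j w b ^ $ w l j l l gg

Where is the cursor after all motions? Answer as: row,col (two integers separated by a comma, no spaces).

Answer: 0,0

Derivation:
After 1 (w): row=0 col=6 char='t'
After 2 (j): row=1 col=6 char='w'
After 3 (w): row=2 col=0 char='c'
After 4 (b): row=1 col=5 char='t'
After 5 (^): row=1 col=0 char='g'
After 6 ($): row=1 col=7 char='o'
After 7 (w): row=2 col=0 char='c'
After 8 (l): row=2 col=1 char='a'
After 9 (j): row=3 col=1 char='i'
After 10 (l): row=3 col=2 char='n'
After 11 (l): row=3 col=3 char='e'
After 12 (gg): row=0 col=0 char='n'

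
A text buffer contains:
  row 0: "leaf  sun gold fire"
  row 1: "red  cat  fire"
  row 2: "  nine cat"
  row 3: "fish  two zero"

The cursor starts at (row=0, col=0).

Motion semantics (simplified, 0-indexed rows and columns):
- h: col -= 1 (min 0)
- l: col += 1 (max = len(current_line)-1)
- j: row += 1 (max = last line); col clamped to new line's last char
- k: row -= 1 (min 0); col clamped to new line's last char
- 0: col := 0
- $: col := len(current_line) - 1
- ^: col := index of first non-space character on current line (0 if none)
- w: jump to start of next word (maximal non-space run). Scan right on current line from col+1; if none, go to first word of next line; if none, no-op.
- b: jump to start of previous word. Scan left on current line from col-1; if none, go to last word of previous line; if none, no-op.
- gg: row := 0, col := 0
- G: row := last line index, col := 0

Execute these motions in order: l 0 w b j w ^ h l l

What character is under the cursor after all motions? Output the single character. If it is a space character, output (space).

After 1 (l): row=0 col=1 char='e'
After 2 (0): row=0 col=0 char='l'
After 3 (w): row=0 col=6 char='s'
After 4 (b): row=0 col=0 char='l'
After 5 (j): row=1 col=0 char='r'
After 6 (w): row=1 col=5 char='c'
After 7 (^): row=1 col=0 char='r'
After 8 (h): row=1 col=0 char='r'
After 9 (l): row=1 col=1 char='e'
After 10 (l): row=1 col=2 char='d'

Answer: d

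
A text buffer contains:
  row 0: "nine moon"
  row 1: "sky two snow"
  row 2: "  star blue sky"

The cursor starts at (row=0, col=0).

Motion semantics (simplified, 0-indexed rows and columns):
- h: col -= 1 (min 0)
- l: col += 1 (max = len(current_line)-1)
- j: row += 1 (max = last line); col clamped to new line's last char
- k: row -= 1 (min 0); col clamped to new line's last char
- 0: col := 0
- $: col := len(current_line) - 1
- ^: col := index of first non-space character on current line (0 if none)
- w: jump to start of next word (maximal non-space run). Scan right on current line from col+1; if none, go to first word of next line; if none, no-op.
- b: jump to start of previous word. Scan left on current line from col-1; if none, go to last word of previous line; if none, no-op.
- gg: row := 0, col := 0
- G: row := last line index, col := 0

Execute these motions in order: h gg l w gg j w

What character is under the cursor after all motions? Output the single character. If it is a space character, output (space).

Answer: t

Derivation:
After 1 (h): row=0 col=0 char='n'
After 2 (gg): row=0 col=0 char='n'
After 3 (l): row=0 col=1 char='i'
After 4 (w): row=0 col=5 char='m'
After 5 (gg): row=0 col=0 char='n'
After 6 (j): row=1 col=0 char='s'
After 7 (w): row=1 col=4 char='t'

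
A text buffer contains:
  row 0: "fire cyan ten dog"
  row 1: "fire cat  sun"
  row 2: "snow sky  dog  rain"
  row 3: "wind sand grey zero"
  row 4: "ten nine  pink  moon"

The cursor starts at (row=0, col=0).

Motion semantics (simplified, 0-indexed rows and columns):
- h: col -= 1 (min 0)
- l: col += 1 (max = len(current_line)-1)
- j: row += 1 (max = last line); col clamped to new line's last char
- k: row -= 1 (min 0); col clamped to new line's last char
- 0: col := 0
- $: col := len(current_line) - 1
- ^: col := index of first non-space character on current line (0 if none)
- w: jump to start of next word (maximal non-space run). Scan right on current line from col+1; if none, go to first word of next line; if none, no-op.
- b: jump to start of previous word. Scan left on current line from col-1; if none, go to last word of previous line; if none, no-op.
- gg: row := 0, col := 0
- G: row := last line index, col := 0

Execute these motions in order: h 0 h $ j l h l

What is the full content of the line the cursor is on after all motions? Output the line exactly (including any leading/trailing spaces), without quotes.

After 1 (h): row=0 col=0 char='f'
After 2 (0): row=0 col=0 char='f'
After 3 (h): row=0 col=0 char='f'
After 4 ($): row=0 col=16 char='g'
After 5 (j): row=1 col=12 char='n'
After 6 (l): row=1 col=12 char='n'
After 7 (h): row=1 col=11 char='u'
After 8 (l): row=1 col=12 char='n'

Answer: fire cat  sun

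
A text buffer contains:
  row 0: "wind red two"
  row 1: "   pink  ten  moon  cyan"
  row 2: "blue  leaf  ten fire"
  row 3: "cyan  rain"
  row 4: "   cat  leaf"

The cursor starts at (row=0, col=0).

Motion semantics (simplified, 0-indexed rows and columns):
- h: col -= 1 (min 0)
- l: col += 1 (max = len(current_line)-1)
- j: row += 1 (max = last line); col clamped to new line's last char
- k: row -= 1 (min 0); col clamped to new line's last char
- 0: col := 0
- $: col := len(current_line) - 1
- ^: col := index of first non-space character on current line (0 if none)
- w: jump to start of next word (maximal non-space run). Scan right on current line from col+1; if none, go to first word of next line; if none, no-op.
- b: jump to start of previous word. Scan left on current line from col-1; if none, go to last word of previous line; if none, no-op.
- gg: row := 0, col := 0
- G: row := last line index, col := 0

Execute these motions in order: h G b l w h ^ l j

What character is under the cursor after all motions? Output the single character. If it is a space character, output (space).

After 1 (h): row=0 col=0 char='w'
After 2 (G): row=4 col=0 char='_'
After 3 (b): row=3 col=6 char='r'
After 4 (l): row=3 col=7 char='a'
After 5 (w): row=4 col=3 char='c'
After 6 (h): row=4 col=2 char='_'
After 7 (^): row=4 col=3 char='c'
After 8 (l): row=4 col=4 char='a'
After 9 (j): row=4 col=4 char='a'

Answer: a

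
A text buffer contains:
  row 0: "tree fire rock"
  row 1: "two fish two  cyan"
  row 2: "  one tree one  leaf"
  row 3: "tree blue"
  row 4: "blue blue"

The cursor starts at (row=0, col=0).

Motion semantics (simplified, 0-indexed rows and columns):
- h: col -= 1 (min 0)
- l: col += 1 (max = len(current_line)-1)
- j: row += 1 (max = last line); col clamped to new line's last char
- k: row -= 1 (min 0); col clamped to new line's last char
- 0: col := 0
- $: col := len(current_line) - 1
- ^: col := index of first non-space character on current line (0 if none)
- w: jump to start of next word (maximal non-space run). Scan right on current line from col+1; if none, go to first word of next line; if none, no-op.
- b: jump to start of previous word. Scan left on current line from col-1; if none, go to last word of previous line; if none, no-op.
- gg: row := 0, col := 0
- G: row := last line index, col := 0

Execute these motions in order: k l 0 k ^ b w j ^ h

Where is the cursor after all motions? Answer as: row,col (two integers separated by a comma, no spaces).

After 1 (k): row=0 col=0 char='t'
After 2 (l): row=0 col=1 char='r'
After 3 (0): row=0 col=0 char='t'
After 4 (k): row=0 col=0 char='t'
After 5 (^): row=0 col=0 char='t'
After 6 (b): row=0 col=0 char='t'
After 7 (w): row=0 col=5 char='f'
After 8 (j): row=1 col=5 char='i'
After 9 (^): row=1 col=0 char='t'
After 10 (h): row=1 col=0 char='t'

Answer: 1,0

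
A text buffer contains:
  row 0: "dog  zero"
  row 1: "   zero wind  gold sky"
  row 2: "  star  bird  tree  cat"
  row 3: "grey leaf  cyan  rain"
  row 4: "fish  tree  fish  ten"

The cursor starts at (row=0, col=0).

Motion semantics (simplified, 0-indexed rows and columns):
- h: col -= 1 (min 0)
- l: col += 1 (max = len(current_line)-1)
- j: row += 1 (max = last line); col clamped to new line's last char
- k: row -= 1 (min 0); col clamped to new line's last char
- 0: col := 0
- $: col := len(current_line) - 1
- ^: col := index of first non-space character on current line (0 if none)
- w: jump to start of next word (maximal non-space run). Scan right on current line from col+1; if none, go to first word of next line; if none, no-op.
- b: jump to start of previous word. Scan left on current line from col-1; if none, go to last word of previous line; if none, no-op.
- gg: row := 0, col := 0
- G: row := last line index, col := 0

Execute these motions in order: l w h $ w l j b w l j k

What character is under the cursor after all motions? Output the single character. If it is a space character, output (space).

After 1 (l): row=0 col=1 char='o'
After 2 (w): row=0 col=5 char='z'
After 3 (h): row=0 col=4 char='_'
After 4 ($): row=0 col=8 char='o'
After 5 (w): row=1 col=3 char='z'
After 6 (l): row=1 col=4 char='e'
After 7 (j): row=2 col=4 char='a'
After 8 (b): row=2 col=2 char='s'
After 9 (w): row=2 col=8 char='b'
After 10 (l): row=2 col=9 char='i'
After 11 (j): row=3 col=9 char='_'
After 12 (k): row=2 col=9 char='i'

Answer: i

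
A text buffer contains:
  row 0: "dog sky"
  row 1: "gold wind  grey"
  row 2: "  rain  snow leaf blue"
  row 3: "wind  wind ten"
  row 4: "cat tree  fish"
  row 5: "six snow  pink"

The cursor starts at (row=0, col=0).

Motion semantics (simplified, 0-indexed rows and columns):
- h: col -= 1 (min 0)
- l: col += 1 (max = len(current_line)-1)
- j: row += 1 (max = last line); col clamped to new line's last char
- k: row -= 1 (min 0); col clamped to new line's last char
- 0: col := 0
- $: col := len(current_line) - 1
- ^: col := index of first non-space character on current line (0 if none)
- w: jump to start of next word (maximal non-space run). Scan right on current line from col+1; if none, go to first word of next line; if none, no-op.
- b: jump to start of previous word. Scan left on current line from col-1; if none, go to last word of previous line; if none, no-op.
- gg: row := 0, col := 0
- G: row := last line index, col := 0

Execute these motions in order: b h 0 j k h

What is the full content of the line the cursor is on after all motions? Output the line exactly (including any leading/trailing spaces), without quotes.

After 1 (b): row=0 col=0 char='d'
After 2 (h): row=0 col=0 char='d'
After 3 (0): row=0 col=0 char='d'
After 4 (j): row=1 col=0 char='g'
After 5 (k): row=0 col=0 char='d'
After 6 (h): row=0 col=0 char='d'

Answer: dog sky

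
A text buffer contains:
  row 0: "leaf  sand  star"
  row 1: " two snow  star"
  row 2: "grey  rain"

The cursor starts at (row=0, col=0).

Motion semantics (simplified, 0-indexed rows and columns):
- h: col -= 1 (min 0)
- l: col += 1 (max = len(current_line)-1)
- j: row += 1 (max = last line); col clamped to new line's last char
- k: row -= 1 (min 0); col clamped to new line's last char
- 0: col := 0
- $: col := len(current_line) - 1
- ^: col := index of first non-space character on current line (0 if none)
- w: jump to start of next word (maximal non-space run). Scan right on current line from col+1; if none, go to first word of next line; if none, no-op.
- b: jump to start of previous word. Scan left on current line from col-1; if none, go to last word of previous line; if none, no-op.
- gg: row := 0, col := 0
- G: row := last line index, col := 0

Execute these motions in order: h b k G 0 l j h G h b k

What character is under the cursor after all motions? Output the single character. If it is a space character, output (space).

Answer: (space)

Derivation:
After 1 (h): row=0 col=0 char='l'
After 2 (b): row=0 col=0 char='l'
After 3 (k): row=0 col=0 char='l'
After 4 (G): row=2 col=0 char='g'
After 5 (0): row=2 col=0 char='g'
After 6 (l): row=2 col=1 char='r'
After 7 (j): row=2 col=1 char='r'
After 8 (h): row=2 col=0 char='g'
After 9 (G): row=2 col=0 char='g'
After 10 (h): row=2 col=0 char='g'
After 11 (b): row=1 col=11 char='s'
After 12 (k): row=0 col=11 char='_'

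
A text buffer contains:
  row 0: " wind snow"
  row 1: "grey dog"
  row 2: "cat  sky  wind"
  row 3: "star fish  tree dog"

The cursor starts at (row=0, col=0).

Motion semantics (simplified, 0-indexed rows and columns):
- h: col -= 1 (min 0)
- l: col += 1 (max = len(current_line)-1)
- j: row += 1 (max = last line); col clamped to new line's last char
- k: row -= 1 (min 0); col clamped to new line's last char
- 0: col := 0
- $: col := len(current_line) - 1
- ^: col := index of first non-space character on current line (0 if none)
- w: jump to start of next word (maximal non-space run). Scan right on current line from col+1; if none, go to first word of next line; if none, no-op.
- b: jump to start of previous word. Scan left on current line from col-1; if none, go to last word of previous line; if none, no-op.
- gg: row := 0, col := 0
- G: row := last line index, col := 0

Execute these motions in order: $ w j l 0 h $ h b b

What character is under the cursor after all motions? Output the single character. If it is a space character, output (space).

After 1 ($): row=0 col=9 char='w'
After 2 (w): row=1 col=0 char='g'
After 3 (j): row=2 col=0 char='c'
After 4 (l): row=2 col=1 char='a'
After 5 (0): row=2 col=0 char='c'
After 6 (h): row=2 col=0 char='c'
After 7 ($): row=2 col=13 char='d'
After 8 (h): row=2 col=12 char='n'
After 9 (b): row=2 col=10 char='w'
After 10 (b): row=2 col=5 char='s'

Answer: s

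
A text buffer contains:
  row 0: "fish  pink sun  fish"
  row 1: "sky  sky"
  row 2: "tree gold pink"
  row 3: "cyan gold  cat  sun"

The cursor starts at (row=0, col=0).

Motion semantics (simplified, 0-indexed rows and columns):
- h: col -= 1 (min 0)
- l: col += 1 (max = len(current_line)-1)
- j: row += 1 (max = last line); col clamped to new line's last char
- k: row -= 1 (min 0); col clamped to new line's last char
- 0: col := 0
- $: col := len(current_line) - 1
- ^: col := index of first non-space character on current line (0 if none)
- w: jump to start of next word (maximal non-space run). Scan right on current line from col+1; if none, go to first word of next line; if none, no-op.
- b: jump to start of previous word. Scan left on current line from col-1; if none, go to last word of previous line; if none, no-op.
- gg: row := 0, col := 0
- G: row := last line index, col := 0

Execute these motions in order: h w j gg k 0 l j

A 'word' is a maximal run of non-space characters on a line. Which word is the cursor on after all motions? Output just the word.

After 1 (h): row=0 col=0 char='f'
After 2 (w): row=0 col=6 char='p'
After 3 (j): row=1 col=6 char='k'
After 4 (gg): row=0 col=0 char='f'
After 5 (k): row=0 col=0 char='f'
After 6 (0): row=0 col=0 char='f'
After 7 (l): row=0 col=1 char='i'
After 8 (j): row=1 col=1 char='k'

Answer: sky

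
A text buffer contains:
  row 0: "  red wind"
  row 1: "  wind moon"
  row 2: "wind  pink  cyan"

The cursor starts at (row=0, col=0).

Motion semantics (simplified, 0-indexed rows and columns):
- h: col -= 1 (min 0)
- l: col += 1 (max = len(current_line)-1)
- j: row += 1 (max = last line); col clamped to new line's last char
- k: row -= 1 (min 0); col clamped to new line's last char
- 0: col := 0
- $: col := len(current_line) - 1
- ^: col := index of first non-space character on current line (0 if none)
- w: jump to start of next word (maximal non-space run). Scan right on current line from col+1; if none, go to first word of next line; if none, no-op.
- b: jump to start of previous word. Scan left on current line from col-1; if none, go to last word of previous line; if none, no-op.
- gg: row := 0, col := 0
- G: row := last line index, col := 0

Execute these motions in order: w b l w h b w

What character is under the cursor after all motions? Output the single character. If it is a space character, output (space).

Answer: w

Derivation:
After 1 (w): row=0 col=2 char='r'
After 2 (b): row=0 col=2 char='r'
After 3 (l): row=0 col=3 char='e'
After 4 (w): row=0 col=6 char='w'
After 5 (h): row=0 col=5 char='_'
After 6 (b): row=0 col=2 char='r'
After 7 (w): row=0 col=6 char='w'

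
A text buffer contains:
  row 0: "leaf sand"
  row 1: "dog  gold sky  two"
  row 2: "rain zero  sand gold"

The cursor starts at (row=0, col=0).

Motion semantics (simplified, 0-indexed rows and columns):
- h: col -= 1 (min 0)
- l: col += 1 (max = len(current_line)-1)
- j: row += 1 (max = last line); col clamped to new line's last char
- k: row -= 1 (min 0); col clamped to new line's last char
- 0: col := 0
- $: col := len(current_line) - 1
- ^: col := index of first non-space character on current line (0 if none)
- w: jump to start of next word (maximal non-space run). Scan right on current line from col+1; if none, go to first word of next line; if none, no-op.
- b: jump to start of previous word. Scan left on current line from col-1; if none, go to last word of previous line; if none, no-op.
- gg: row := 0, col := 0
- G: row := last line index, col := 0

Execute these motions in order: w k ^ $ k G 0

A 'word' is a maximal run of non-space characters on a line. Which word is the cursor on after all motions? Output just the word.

After 1 (w): row=0 col=5 char='s'
After 2 (k): row=0 col=5 char='s'
After 3 (^): row=0 col=0 char='l'
After 4 ($): row=0 col=8 char='d'
After 5 (k): row=0 col=8 char='d'
After 6 (G): row=2 col=0 char='r'
After 7 (0): row=2 col=0 char='r'

Answer: rain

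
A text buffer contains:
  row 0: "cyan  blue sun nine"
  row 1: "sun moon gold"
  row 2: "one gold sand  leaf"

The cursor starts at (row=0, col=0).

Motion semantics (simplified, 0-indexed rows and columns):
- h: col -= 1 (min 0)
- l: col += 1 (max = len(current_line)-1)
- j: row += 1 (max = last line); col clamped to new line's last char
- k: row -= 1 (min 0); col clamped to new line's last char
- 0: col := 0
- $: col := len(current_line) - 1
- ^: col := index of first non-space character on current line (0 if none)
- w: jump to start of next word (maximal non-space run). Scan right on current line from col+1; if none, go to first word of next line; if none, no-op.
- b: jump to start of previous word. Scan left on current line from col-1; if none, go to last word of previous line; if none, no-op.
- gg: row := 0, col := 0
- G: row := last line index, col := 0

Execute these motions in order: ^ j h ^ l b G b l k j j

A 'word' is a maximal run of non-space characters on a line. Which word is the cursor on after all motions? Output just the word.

After 1 (^): row=0 col=0 char='c'
After 2 (j): row=1 col=0 char='s'
After 3 (h): row=1 col=0 char='s'
After 4 (^): row=1 col=0 char='s'
After 5 (l): row=1 col=1 char='u'
After 6 (b): row=1 col=0 char='s'
After 7 (G): row=2 col=0 char='o'
After 8 (b): row=1 col=9 char='g'
After 9 (l): row=1 col=10 char='o'
After 10 (k): row=0 col=10 char='_'
After 11 (j): row=1 col=10 char='o'
After 12 (j): row=2 col=10 char='a'

Answer: sand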